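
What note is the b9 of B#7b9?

C#

B#7b9 is built on B#; its 9th is a minor 9th above the root.
A second above B uses the letter C, and the minor 9th above B# is C#.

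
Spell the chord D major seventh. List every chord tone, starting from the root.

D major seventh is a major seventh built on D.
root → D
3rd (major 3rd) → F♯
5th (perfect 5th) → A
7th (major 7th) → C♯

D  F♯  A  C♯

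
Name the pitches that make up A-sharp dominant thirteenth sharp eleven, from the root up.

Root A-sharp, quality dominant thirteenth sharp eleven:
- root: A-sharp
- major 3rd: C-double-sharp
- perfect 5th: E-sharp
- minor 7th: G-sharp
- major 9th: B-sharp
- augmented 11th: D-double-sharp
- major 13th: F-double-sharp

A-sharp, C-double-sharp, E-sharp, G-sharp, B-sharp, D-double-sharp, F-double-sharp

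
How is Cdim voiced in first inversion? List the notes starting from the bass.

E♭, G♭, C

Cdim = C–E♭–G♭; first inversion → third (E♭) lowest.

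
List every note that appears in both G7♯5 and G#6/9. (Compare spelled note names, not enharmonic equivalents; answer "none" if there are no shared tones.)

G7♯5: G B D# F
G#6/9: G# B# D# E# A#
Common to both → D#.

D#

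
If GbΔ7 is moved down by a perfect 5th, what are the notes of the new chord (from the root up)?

A perfect 5th down from G♭ is C♭, so the new chord is C♭ major seventh.
root → C♭
3rd (major 3rd) → E♭
5th (perfect 5th) → G♭
7th (major 7th) → B♭

C♭  E♭  G♭  B♭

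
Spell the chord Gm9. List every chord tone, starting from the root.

G, Bb, D, F, A

Root G, quality minor ninth:
Root: G
Minor 3rd (3rd): Bb
Perfect 5th (5th): D
Minor 7th (7th): F
Major 9th (9th): A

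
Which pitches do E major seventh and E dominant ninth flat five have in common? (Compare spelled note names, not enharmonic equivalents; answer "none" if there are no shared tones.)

E – G#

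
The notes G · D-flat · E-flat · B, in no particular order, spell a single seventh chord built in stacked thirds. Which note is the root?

Stacking in thirds gives E-flat – G – B – D-flat, so E-flat is the root — E-flat augmented seventh.

E-flat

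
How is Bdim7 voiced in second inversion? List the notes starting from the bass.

F – A♭ – B – D

In root position, Bdim7 is B–D–F–A♭.
Second inversion puts the fifth (F) in the bass.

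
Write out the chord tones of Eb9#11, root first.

Eb9#11 is a dominant ninth sharp eleven built on Eb.
Eb — root
G — major 3rd
Bb — perfect 5th
Db — minor 7th
F — major 9th
A — augmented 11th

Eb, G, Bb, Db, F, A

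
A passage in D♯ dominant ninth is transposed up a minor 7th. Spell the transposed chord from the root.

C♯ E♯ G♯ B D♯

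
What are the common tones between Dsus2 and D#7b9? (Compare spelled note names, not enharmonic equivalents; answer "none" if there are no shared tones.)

E

Dsus2: D E A
D#7b9: D# F## A# C# E
Common to both → E.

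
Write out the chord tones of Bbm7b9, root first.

Bb – Db – F – Ab – Cb

Bbm7b9: minor seventh flat nine on Bb.
Root: Bb
Minor 3rd (3rd): Db
Perfect 5th (5th): F
Minor 7th (7th): Ab
Minor 9th (9th): Cb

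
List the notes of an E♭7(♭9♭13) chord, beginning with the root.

E♭7(♭9♭13) is a dominant seventh flat nine flat thirteen built on Eb.
- root: Eb
- major 3rd: G
- perfect 5th: Bb
- minor 7th: Db
- minor 9th: Fb
- minor 13th: Cb

Eb – G – Bb – Db – Fb – Cb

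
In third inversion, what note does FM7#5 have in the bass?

FM7#5 = F–A–C#–E. Third inversion → seventh in the bass = E.

E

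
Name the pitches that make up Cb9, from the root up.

Root C♭, quality dominant ninth:
root → C♭
3rd (major 3rd) → E♭
5th (perfect 5th) → G♭
7th (minor 7th) → B𝄫
9th (major 9th) → D♭

C♭, E♭, G♭, B𝄫, D♭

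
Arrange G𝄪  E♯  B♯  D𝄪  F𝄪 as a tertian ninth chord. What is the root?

E♯

Stacking in thirds gives E♯ – G𝄪 – B♯ – D𝄪 – F𝄪, so E♯ is the root — E♯ major ninth.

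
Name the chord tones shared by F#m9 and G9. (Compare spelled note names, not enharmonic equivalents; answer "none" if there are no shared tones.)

A

F#m9: F# A C# E G#
G9: G B D F A
Common to both → A.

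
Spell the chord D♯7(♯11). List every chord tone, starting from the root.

D#, F##, A#, C#, G##

Root D#, quality dominant seventh sharp eleven:
root → D#
3rd (major 3rd) → F##
5th (perfect 5th) → A#
7th (minor 7th) → C#
11th (augmented 11th) → G##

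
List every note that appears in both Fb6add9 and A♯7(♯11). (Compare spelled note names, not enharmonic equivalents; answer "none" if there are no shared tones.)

none

Fb6add9: F♭ A♭ C♭ D♭ G♭
A♯7(♯11): A♯ C𝄪 E♯ G♯ D𝄪
Common to both → none.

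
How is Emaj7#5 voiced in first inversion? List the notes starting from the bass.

G#, B#, D#, E

Emaj7#5 = E–G#–B#–D#; first inversion → third (G#) lowest.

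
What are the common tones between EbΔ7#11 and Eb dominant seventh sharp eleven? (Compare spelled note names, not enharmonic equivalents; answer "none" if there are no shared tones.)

Eb G Bb A

EbΔ7#11: Eb G Bb D A
Eb dominant seventh sharp eleven: Eb G Bb Db A
Common to both → Eb, G, Bb, A.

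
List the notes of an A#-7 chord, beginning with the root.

A♯  C♯  E♯  G♯

A#-7: minor seventh on A♯.
Root: A♯
Minor 3rd (3rd): C♯
Perfect 5th (5th): E♯
Minor 7th (7th): G♯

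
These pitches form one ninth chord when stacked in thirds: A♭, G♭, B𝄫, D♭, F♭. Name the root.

G♭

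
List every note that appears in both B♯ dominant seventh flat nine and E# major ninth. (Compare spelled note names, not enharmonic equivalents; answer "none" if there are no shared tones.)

B♯ dominant seventh flat nine: B# D## F## A# C#
E# major ninth: E# G## B# D## F##
Common to both → B#, D##, F##.

B#  D##  F##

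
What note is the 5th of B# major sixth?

Root of B# major sixth = B-sharp. The 5th is a perfect 5th: B-sharp up a perfect 5th → F-double-sharp.

F-double-sharp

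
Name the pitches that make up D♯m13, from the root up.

D♯  F♯  A♯  C♯  E♯  G♯  B♯

D♯m13 is a minor thirteenth built on D♯.
- root: D♯
- minor 3rd: F♯
- perfect 5th: A♯
- minor 7th: C♯
- major 9th: E♯
- perfect 11th: G♯
- major 13th: B♯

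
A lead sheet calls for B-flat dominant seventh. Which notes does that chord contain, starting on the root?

B-flat D F A-flat

B-flat dominant seventh is a dominant seventh built on B-flat.
root → B-flat
3rd (major 3rd) → D
5th (perfect 5th) → F
7th (minor 7th) → A-flat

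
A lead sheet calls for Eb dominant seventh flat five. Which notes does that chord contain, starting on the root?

E♭, G, B𝄫, D♭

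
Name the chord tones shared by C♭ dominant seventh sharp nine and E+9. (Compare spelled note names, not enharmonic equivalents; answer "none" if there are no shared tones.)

D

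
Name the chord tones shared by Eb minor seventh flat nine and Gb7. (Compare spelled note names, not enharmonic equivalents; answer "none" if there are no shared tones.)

Gb, Bb, Db, Fb

Eb minor seventh flat nine: Eb Gb Bb Db Fb
Gb7: Gb Bb Db Fb
Common to both → Gb, Bb, Db, Fb.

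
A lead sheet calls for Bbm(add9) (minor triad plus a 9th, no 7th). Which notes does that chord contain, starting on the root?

Root Bb, quality minor added-ninth:
Bb — root
Db — minor 3rd
F — perfect 5th
C — major 9th

Bb, Db, F, C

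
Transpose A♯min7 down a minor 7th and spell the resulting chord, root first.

B♯, D♯, F𝄪, A♯

A♯ down a minor 7th → B♯. New chord: B♯ minor seventh.
Root: B♯
Minor 3rd (3rd): D♯
Perfect 5th (5th): F𝄪
Minor 7th (7th): A♯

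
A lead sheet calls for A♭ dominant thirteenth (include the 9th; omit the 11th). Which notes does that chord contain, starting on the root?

Root A-flat, quality dominant thirteenth:
A-flat — root
C — major 3rd
E-flat — perfect 5th
G-flat — minor 7th
B-flat — major 9th
F — major 13th

A-flat, C, E-flat, G-flat, B-flat, F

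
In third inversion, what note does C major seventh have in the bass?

B

C major seventh in root position is C–E–G–B.
Third inversion places the seventh in the bass, which is B.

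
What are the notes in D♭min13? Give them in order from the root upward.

Root Db, quality minor thirteenth:
Root: Db
Minor 3rd (3rd): Fb
Perfect 5th (5th): Ab
Minor 7th (7th): Cb
Major 9th (9th): Eb
Perfect 11th (11th): Gb
Major 13th (13th): Bb

Db  Fb  Ab  Cb  Eb  Gb  Bb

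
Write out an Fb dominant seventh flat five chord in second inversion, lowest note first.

Cbb, Ebb, Fb, Ab

In root position, Fb dominant seventh flat five is Fb–Ab–Cbb–Ebb.
Second inversion puts the fifth (Cbb) in the bass.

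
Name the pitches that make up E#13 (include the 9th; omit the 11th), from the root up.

Root E#, quality dominant thirteenth:
- root: E#
- major 3rd: G##
- perfect 5th: B#
- minor 7th: D#
- major 9th: F##
- major 13th: C##

E# – G## – B# – D# – F## – C##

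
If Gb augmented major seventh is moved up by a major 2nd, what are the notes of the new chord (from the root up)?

Transposed root: Gb → Ab (major 2nd up). So we spell Ab augmented major seventh:
root → Ab
3rd (major 3rd) → C
5th (augmented 5th) → E
7th (major 7th) → G

Ab – C – E – G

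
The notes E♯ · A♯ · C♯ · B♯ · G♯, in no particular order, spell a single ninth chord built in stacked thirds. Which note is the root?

A♯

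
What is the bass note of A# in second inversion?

E#

A# = A#–C##–E#. Second inversion → fifth in the bass = E#.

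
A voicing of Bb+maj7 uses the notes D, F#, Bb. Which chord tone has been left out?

A

The full Bb+maj7 chord is Bb, D, F#, A.
Comparing with the voicing, the major 7th (7th) — A — is absent.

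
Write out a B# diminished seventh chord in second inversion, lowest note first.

F-sharp, A, B-sharp, D-sharp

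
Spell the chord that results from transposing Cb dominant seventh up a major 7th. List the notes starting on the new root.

Transposed root: Cb → Bb (major 7th up). So we spell Bb dominant seventh:
root → Bb
3rd (major 3rd) → D
5th (perfect 5th) → F
7th (minor 7th) → Ab

Bb, D, F, Ab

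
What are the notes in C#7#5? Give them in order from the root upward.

C#7#5 is an augmented seventh built on C#.
root → C#
3rd (major 3rd) → E#
5th (augmented 5th) → G##
7th (minor 7th) → B

C#, E#, G##, B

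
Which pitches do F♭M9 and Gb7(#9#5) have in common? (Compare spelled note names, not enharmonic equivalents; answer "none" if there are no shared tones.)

F♭M9 = Fb, Ab, Cb, Eb, Gb.
Gb7(#9#5) = Gb, Bb, D, Fb, A.
Shared: Fb, Gb.

Fb  Gb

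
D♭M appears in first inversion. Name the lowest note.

F

D♭M in root position is Db–F–Ab.
First inversion places the third in the bass, which is F.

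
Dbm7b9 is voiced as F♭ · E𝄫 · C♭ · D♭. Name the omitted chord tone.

A♭

The full Dbm7b9 chord is D♭, F♭, A♭, C♭, E𝄫.
Comparing with the voicing, the perfect 5th (5th) — A♭ — is absent.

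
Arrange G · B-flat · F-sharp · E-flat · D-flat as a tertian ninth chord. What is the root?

E-flat

Arranged so that each adjacent pair is a third by letter name: E-flat – G – B-flat – D-flat – F-sharp.
The bottom of that stack, E-flat, is the root (this is E-flat dominant seventh sharp nine).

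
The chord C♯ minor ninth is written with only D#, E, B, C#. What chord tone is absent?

The full C♯ minor ninth chord is C#, E, G#, B, D#.
Comparing with the voicing, the perfect 5th (5th) — G# — is absent.

G#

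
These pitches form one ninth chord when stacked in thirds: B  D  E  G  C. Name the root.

C

Arranged so that each adjacent pair is a third by letter name: C – E – G – B – D.
The bottom of that stack, C, is the root (this is C major ninth).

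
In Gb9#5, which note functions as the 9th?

Ab

Gb9#5 is built on Gb; its 9th is a major 9th above the root.
A second above G uses the letter A, and the major 9th above Gb is Ab.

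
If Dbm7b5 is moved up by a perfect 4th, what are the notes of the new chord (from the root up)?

Transposed root: Db → Gb (perfect 4th up). So we spell Gb half-diminished seventh:
- root: Gb
- minor 3rd: Bbb
- diminished 5th: Dbb
- minor 7th: Fb

Gb – Bbb – Dbb – Fb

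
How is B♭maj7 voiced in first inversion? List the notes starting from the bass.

B♭maj7 = Bb–D–F–A; first inversion → third (D) lowest.

D, F, A, Bb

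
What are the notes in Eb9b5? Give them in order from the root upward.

Eb9b5 is a dominant ninth flat five built on Eb.
- root: Eb
- major 3rd: G
- diminished 5th: Bbb
- minor 7th: Db
- major 9th: F

Eb, G, Bbb, Db, F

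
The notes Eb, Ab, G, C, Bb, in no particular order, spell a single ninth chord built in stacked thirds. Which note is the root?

Arranged so that each adjacent pair is a third by letter name: Ab – C – Eb – G – Bb.
The bottom of that stack, Ab, is the root (this is Ab major ninth).

Ab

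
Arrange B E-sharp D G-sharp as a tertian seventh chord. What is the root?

E-sharp

Stacking in thirds gives E-sharp – G-sharp – B – D, so E-sharp is the root — E-sharp diminished seventh.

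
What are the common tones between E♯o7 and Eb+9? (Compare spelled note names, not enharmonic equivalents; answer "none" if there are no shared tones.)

B

E♯o7: E♯ G♯ B D
Eb+9: E♭ G B D♭ F
Common to both → B.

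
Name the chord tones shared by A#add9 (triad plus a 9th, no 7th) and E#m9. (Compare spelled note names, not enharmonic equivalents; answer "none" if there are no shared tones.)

E# B#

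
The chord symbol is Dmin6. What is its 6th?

Dmin6 is built on D; its 6th is a major 6th above the root.
A sixth above D uses the letter B, and the major 6th above D is B.

B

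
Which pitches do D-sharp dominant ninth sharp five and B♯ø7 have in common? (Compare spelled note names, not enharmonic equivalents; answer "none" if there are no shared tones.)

D-sharp dominant ninth sharp five: D# F## A## C# E#
B♯ø7: B# D# F# A#
Common to both → D#.

D#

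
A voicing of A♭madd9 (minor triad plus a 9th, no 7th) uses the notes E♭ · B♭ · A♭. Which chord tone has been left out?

A♭madd9 = A♭, C♭, E♭, B♭. The voicing lacks the 3rd (minor 3rd), C♭.

C♭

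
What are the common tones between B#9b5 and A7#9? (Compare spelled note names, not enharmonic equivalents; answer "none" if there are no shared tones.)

B#9b5: B♯ D𝄪 F♯ A♯ C𝄪
A7#9: A C♯ E G B♯
Common to both → B♯.

B♯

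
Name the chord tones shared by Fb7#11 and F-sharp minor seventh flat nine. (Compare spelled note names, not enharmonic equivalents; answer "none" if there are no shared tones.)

Fb7#11 = Fb, Ab, Cb, Ebb, Bb.
F-sharp minor seventh flat nine = F#, A, C#, E, G.
Shared: none.

none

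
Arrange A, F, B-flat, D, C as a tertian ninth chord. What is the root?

B-flat

Arranged so that each adjacent pair is a third by letter name: B-flat – D – F – A – C.
The bottom of that stack, B-flat, is the root (this is B-flat major ninth).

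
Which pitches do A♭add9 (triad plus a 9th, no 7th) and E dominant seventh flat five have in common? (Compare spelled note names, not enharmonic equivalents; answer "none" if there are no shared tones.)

A♭add9: Ab C Eb Bb
E dominant seventh flat five: E G# Bb D
Common to both → Bb.

Bb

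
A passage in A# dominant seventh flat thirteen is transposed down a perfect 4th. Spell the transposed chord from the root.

E#  G##  B#  D#  C#

A# down a perfect 4th → E#. New chord: E# dominant seventh flat thirteen.
- root: E#
- major 3rd: G##
- perfect 5th: B#
- minor 7th: D#
- minor 13th: C#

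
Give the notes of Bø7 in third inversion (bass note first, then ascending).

A  B  D  F

In root position, Bø7 is B–D–F–A.
Third inversion puts the seventh (A) in the bass.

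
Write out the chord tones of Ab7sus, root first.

Ab, Db, Eb, Gb

Ab7sus: dominant seventh suspended fourth on Ab.
Root: Ab
Perfect 4th (4th): Db
Perfect 5th (5th): Eb
Minor 7th (7th): Gb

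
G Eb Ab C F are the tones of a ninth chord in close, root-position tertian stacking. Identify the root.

F

Arranged so that each adjacent pair is a third by letter name: F – Ab – C – Eb – G.
The bottom of that stack, F, is the root (this is F minor ninth).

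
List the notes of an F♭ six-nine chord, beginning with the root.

F-flat  A-flat  C-flat  D-flat  G-flat

F♭ six-nine: six-nine on F-flat.
- root: F-flat
- major 3rd: A-flat
- perfect 5th: C-flat
- major 6th: D-flat
- major 9th: G-flat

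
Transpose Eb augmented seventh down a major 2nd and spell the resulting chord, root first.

A major 2nd down from Eb is Db, so the new chord is Db augmented seventh.
Db — root
F — major 3rd
A — augmented 5th
Cb — minor 7th

Db – F – A – Cb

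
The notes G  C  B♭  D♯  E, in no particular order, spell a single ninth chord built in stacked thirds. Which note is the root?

C

Arranged so that each adjacent pair is a third by letter name: C – E – G – B♭ – D♯.
The bottom of that stack, C, is the root (this is C dominant seventh sharp nine).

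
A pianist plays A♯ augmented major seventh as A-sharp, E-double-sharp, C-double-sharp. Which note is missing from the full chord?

G-double-sharp

The full A♯ augmented major seventh chord is A-sharp, C-double-sharp, E-double-sharp, G-double-sharp.
Comparing with the voicing, the major 7th (7th) — G-double-sharp — is absent.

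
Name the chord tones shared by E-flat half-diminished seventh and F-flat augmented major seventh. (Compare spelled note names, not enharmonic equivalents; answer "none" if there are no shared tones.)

E-flat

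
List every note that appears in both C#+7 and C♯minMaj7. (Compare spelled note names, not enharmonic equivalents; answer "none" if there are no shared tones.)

C#+7: C# E# G## B
C♯minMaj7: C# E G# B#
Common to both → C#.

C#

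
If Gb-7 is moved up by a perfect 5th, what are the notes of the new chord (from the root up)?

A perfect 5th up from Gb is Db, so the new chord is Db minor seventh.
root → Db
3rd (minor 3rd) → Fb
5th (perfect 5th) → Ab
7th (minor 7th) → Cb

Db  Fb  Ab  Cb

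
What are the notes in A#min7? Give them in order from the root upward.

A#, C#, E#, G#

Root A#, quality minor seventh:
- root: A#
- minor 3rd: C#
- perfect 5th: E#
- minor 7th: G#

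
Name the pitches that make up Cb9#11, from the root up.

Root Cb, quality dominant ninth sharp eleven:
root → Cb
3rd (major 3rd) → Eb
5th (perfect 5th) → Gb
7th (minor 7th) → Bbb
9th (major 9th) → Db
11th (augmented 11th) → F

Cb – Eb – Gb – Bbb – Db – F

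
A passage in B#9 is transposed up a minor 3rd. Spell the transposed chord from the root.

D#  F##  A#  C#  E#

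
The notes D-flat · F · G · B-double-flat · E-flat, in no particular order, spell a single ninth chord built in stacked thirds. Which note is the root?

Stacking in thirds gives E-flat – G – B-double-flat – D-flat – F, so E-flat is the root — E-flat dominant ninth flat five.

E-flat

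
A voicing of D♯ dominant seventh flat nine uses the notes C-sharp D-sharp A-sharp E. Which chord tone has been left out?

D♯ dominant seventh flat nine = D-sharp, F-double-sharp, A-sharp, C-sharp, E. The voicing lacks the 3rd (major 3rd), F-double-sharp.

F-double-sharp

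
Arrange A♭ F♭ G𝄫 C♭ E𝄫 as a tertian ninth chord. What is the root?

F♭

Stacking in thirds gives F♭ – A♭ – C♭ – E𝄫 – G𝄫, so F♭ is the root — F♭ dominant seventh flat nine.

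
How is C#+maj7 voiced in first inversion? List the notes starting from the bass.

C#+maj7 = C#–E#–G##–B#; first inversion → third (E#) lowest.

E# – G## – B# – C#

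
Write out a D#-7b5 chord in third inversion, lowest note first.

In root position, D#-7b5 is D#–F#–A–C#.
Third inversion puts the seventh (C#) in the bass.

C# D# F# A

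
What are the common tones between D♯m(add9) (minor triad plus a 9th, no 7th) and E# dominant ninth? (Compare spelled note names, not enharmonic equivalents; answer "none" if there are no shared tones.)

D♯m(add9): D# F# A# E#
E# dominant ninth: E# G## B# D# F##
Common to both → D#, E#.

D#, E#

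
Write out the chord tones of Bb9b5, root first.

Bb D Fb Ab C

Root Bb, quality dominant ninth flat five:
root → Bb
3rd (major 3rd) → D
5th (diminished 5th) → Fb
7th (minor 7th) → Ab
9th (major 9th) → C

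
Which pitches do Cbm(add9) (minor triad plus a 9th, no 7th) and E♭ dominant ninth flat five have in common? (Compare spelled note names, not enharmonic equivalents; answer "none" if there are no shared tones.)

Cbm(add9): Cb Ebb Gb Db
E♭ dominant ninth flat five: Eb G Bbb Db F
Common to both → Db.

Db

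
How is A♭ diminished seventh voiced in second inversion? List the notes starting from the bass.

A♭ diminished seventh = A-flat–C-flat–E-double-flat–G-double-flat; second inversion → fifth (E-double-flat) lowest.

E-double-flat, G-double-flat, A-flat, C-flat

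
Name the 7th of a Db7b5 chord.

Db7b5 is built on Db; its 7th is a minor 7th above the root.
A seventh above D uses the letter C, and the minor 7th above Db is Cb.

Cb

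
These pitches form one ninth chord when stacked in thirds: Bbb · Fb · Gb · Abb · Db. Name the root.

Gb

Stacking in thirds gives Gb – Bbb – Db – Fb – Abb, so Gb is the root — Gb minor seventh flat nine.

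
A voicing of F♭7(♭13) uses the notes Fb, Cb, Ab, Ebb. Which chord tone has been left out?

The full F♭7(♭13) chord is Fb, Ab, Cb, Ebb, Dbb.
Comparing with the voicing, the minor 13th (13th) — Dbb — is absent.

Dbb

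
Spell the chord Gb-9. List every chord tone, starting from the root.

Gb – Bbb – Db – Fb – Ab

Gb-9: minor ninth on Gb.
root → Gb
3rd (minor 3rd) → Bbb
5th (perfect 5th) → Db
7th (minor 7th) → Fb
9th (major 9th) → Ab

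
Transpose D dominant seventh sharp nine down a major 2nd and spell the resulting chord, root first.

C E G Bb D#

D down a major 2nd → C. New chord: C dominant seventh sharp nine.
root → C
3rd (major 3rd) → E
5th (perfect 5th) → G
7th (minor 7th) → Bb
9th (augmented 9th) → D#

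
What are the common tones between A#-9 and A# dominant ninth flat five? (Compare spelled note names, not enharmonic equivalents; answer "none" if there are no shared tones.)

A♯ G♯ B♯

A#-9 = A♯, C♯, E♯, G♯, B♯.
A# dominant ninth flat five = A♯, C𝄪, E, G♯, B♯.
Shared: A♯, G♯, B♯.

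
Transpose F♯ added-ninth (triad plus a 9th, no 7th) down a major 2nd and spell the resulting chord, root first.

Transposed root: F-sharp → E (major 2nd down). So we spell E added-ninth:
Root: E
Major 3rd (3rd): G-sharp
Perfect 5th (5th): B
Major 9th (9th): F-sharp

E  G-sharp  B  F-sharp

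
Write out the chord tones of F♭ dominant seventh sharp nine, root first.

F-flat  A-flat  C-flat  E-double-flat  G

Root F-flat, quality dominant seventh sharp nine:
F-flat — root
A-flat — major 3rd
C-flat — perfect 5th
E-double-flat — minor 7th
G — augmented 9th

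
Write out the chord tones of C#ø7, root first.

C#ø7: half-diminished seventh on C#.
- root: C#
- minor 3rd: E
- diminished 5th: G
- minor 7th: B

C#, E, G, B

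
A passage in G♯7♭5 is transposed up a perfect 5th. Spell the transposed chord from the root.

Transposed root: G# → D# (perfect 5th up). So we spell D# dominant seventh flat five:
D# — root
F## — major 3rd
A — diminished 5th
C# — minor 7th

D#  F##  A  C#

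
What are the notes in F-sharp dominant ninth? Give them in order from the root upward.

F-sharp, A-sharp, C-sharp, E, G-sharp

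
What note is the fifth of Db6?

Ab

Root of Db6 = Db. The 5th is a perfect 5th: Db up a perfect 5th → Ab.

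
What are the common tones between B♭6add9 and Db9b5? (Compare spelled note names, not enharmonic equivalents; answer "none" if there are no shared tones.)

B♭6add9 = Bb, D, F, G, C.
Db9b5 = Db, F, Abb, Cb, Eb.
Shared: F.

F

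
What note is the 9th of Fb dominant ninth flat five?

Gb

Fb dominant ninth flat five is built on Fb; its 9th is a major 9th above the root.
A second above F uses the letter G, and the major 9th above Fb is Gb.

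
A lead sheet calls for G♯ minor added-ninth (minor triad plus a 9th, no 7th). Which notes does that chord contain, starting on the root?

G#  B  D#  A#

G♯ minor added-ninth is a minor added-ninth built on G#.
- root: G#
- minor 3rd: B
- perfect 5th: D#
- major 9th: A#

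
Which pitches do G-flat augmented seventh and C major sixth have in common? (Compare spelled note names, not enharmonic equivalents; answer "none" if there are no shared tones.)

none

G-flat augmented seventh: G-flat B-flat D F-flat
C major sixth: C E G A
Common to both → none.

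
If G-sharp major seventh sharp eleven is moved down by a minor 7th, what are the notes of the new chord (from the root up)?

A minor 7th down from G# is A#, so the new chord is A# major seventh sharp eleven.
A# — root
C## — major 3rd
E# — perfect 5th
G## — major 7th
D## — augmented 11th

A# C## E# G## D##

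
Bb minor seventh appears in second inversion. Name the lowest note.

Bb minor seventh = B-flat–D-flat–F–A-flat. Second inversion → fifth in the bass = F.

F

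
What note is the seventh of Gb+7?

Root of Gb+7 = Gb. The 7th is a minor 7th: Gb up a minor 7th → Fb.

Fb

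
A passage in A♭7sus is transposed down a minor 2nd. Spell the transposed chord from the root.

A minor 2nd down from Ab is G, so the new chord is G dominant seventh suspended fourth.
Root: G
Perfect 4th (4th): C
Perfect 5th (5th): D
Minor 7th (7th): F

G C D F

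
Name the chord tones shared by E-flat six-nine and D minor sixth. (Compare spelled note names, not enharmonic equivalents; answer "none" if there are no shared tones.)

E-flat six-nine = E-flat, G, B-flat, C, F.
D minor sixth = D, F, A, B.
Shared: F.

F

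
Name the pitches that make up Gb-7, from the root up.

Gb, Bbb, Db, Fb

Root Gb, quality minor seventh:
- root: Gb
- minor 3rd: Bbb
- perfect 5th: Db
- minor 7th: Fb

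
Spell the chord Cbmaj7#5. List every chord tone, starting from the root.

Cb – Eb – G – Bb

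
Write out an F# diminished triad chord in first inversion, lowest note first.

In root position, F# diminished triad is F#–A–C.
First inversion puts the third (A) in the bass.

A, C, F#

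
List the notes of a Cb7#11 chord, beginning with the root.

Cb, Eb, Gb, Bbb, F

Cb7#11: dominant seventh sharp eleven on Cb.
root → Cb
3rd (major 3rd) → Eb
5th (perfect 5th) → Gb
7th (minor 7th) → Bbb
11th (augmented 11th) → F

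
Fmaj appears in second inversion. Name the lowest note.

C

Fmaj = F–A–C. Second inversion → fifth in the bass = C.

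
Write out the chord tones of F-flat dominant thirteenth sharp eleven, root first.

F-flat dominant thirteenth sharp eleven is a dominant thirteenth sharp eleven built on F-flat.
Root: F-flat
Major 3rd (3rd): A-flat
Perfect 5th (5th): C-flat
Minor 7th (7th): E-double-flat
Major 9th (9th): G-flat
Augmented 11th (11th): B-flat
Major 13th (13th): D-flat

F-flat, A-flat, C-flat, E-double-flat, G-flat, B-flat, D-flat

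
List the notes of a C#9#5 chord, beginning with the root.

Root C#, quality dominant ninth sharp five:
C# — root
E# — major 3rd
G## — augmented 5th
B — minor 7th
D# — major 9th

C#  E#  G##  B  D#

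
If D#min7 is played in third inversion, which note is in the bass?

D#min7 = D#–F#–A#–C#. Third inversion → seventh in the bass = C#.

C#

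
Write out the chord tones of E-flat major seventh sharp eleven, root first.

E-flat G B-flat D A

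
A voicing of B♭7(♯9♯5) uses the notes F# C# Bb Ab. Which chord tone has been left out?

The full B♭7(♯9♯5) chord is Bb, D, F#, Ab, C#.
Comparing with the voicing, the major 3rd (3rd) — D — is absent.

D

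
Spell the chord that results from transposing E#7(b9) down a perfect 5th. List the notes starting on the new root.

Transposed root: E# → A# (perfect 5th down). So we spell A# dominant seventh flat nine:
Root: A#
Major 3rd (3rd): C##
Perfect 5th (5th): E#
Minor 7th (7th): G#
Minor 9th (9th): B

A# – C## – E# – G# – B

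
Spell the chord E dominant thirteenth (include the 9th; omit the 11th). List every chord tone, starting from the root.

E dominant thirteenth: dominant thirteenth on E.
- root: E
- major 3rd: G-sharp
- perfect 5th: B
- minor 7th: D
- major 9th: F-sharp
- major 13th: C-sharp

E G-sharp B D F-sharp C-sharp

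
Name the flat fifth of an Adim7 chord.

E♭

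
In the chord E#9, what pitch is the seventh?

D#

Root of E#9 = E#. The 7th is a minor 7th: E# up a minor 7th → D#.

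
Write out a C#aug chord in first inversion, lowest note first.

In root position, C#aug is C#–E#–G##.
First inversion puts the third (E#) in the bass.

E# G## C#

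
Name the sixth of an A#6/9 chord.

A#6/9 is built on A♯; its 6th is a major 6th above the root.
A sixth above A uses the letter F, and the major 6th above A♯ is F𝄪.

F𝄪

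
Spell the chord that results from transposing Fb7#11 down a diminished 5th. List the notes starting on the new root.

F♭ down a diminished 5th → B♭. New chord: B♭ dominant seventh sharp eleven.
- root: B♭
- major 3rd: D
- perfect 5th: F
- minor 7th: A♭
- augmented 11th: E

B♭, D, F, A♭, E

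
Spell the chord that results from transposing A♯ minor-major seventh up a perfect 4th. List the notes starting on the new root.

A perfect 4th up from A# is D#, so the new chord is D# minor-major seventh.
- root: D#
- minor 3rd: F#
- perfect 5th: A#
- major 7th: C##

D# – F# – A# – C##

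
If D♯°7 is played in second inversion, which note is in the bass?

A

D♯°7 in root position is D#–F#–A–C.
Second inversion places the fifth in the bass, which is A.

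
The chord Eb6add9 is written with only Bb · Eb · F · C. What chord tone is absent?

G

The full Eb6add9 chord is Eb, G, Bb, C, F.
Comparing with the voicing, the major 3rd (3rd) — G — is absent.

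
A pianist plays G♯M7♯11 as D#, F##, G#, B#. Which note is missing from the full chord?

C##

G♯M7♯11 = G#, B#, D#, F##, C##. The voicing lacks the 11th (augmented 11th), C##.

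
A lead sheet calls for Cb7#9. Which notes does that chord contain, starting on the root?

Cb, Eb, Gb, Bbb, D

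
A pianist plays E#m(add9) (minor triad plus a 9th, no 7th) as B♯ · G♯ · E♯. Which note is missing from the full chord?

F𝄪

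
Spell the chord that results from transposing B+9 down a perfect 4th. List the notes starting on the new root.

F#, A#, C##, E, G#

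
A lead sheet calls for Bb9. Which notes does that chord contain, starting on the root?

B♭ – D – F – A♭ – C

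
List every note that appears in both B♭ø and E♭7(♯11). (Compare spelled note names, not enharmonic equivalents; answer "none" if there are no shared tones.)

B♭ø = B♭, D♭, F♭, A♭.
E♭7(♯11) = E♭, G, B♭, D♭, A.
Shared: B♭, D♭.

B♭, D♭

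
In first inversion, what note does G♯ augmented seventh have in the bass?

B♯

G♯ augmented seventh = G♯–B♯–D𝄪–F♯. First inversion → third in the bass = B♯.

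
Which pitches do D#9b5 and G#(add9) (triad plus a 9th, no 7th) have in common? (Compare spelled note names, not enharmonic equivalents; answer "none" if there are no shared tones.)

D#9b5 = D#, F##, A, C#, E#.
G#(add9) = G#, B#, D#, A#.
Shared: D#.

D#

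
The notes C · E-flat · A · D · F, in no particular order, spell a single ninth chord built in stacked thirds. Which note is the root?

Stacking in thirds gives D – F – A – C – E-flat, so D is the root — D minor seventh flat nine.

D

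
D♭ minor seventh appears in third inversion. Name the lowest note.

D♭ minor seventh = D-flat–F-flat–A-flat–C-flat. Third inversion → seventh in the bass = C-flat.

C-flat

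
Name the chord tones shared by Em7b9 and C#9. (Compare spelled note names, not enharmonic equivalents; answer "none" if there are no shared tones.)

B

Em7b9: E G B D F
C#9: C# E# G# B D#
Common to both → B.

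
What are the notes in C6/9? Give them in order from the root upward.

C6/9: six-nine on C.
Root: C
Major 3rd (3rd): E
Perfect 5th (5th): G
Major 6th (6th): A
Major 9th (9th): D

C, E, G, A, D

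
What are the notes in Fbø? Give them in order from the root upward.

F♭, A𝄫, C𝄫, E𝄫

Root F♭, quality half-diminished seventh:
F♭ — root
A𝄫 — minor 3rd
C𝄫 — diminished 5th
E𝄫 — minor 7th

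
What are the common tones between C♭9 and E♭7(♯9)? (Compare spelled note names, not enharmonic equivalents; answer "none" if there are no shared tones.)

Eb Db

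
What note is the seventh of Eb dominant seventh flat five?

D♭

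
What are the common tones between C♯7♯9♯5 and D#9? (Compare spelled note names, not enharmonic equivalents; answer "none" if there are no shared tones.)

C#  E#

C♯7♯9♯5: C# E# G## B D##
D#9: D# F## A# C# E#
Common to both → C#, E#.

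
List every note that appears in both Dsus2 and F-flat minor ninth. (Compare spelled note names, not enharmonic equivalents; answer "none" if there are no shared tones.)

Dsus2: D E A
F-flat minor ninth: F♭ A𝄫 C♭ E𝄫 G♭
Common to both → none.

none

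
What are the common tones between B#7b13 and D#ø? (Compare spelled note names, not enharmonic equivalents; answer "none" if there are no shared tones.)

none

B#7b13: B# D## F## A# G#
D#ø: D# F# A C#
Common to both → none.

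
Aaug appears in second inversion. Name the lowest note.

Aaug = A–C#–E#. Second inversion → fifth in the bass = E#.

E#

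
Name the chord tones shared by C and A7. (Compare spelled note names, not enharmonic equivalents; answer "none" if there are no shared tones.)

E  G

C: C E G
A7: A C# E G
Common to both → E, G.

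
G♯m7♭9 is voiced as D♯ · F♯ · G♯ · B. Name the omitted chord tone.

A

The full G♯m7♭9 chord is G♯, B, D♯, F♯, A.
Comparing with the voicing, the minor 9th (9th) — A — is absent.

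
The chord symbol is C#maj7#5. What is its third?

E#

Root of C#maj7#5 = C#. The 3rd is a major 3rd: C# up a major 3rd → E#.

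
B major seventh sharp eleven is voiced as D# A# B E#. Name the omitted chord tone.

F#

The full B major seventh sharp eleven chord is B, D#, F#, A#, E#.
Comparing with the voicing, the perfect 5th (5th) — F# — is absent.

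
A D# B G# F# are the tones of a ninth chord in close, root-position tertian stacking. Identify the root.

G#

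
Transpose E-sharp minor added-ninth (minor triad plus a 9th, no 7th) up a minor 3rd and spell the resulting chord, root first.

G♯ B D♯ A♯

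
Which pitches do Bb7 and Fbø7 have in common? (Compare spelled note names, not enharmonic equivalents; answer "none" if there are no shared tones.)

Bb7 = Bb, D, F, Ab.
Fbø7 = Fb, Abb, Cbb, Ebb.
Shared: none.

none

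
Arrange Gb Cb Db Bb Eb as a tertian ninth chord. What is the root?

Stacking in thirds gives Cb – Eb – Gb – Bb – Db, so Cb is the root — Cb major ninth.

Cb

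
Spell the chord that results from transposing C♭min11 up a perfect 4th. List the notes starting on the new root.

Fb – Abb – Cb – Ebb – Gb – Bbb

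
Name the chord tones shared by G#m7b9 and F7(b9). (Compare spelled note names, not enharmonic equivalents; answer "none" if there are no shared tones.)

A

G#m7b9: G# B D# F# A
F7(b9): F A C Eb Gb
Common to both → A.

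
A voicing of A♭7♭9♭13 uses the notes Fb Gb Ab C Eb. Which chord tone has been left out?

Bbb

The full A♭7♭9♭13 chord is Ab, C, Eb, Gb, Bbb, Fb.
Comparing with the voicing, the minor 9th (9th) — Bbb — is absent.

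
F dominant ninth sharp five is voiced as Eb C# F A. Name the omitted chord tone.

G

The full F dominant ninth sharp five chord is F, A, C#, Eb, G.
Comparing with the voicing, the major 9th (9th) — G — is absent.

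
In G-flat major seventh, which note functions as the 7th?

F

Root of G-flat major seventh = G♭. The 7th is a major 7th: G♭ up a major 7th → F.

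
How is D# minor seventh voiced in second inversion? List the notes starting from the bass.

D# minor seventh = D♯–F♯–A♯–C♯; second inversion → fifth (A♯) lowest.

A♯  C♯  D♯  F♯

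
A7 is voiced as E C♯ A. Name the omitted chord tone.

G

The full A7 chord is A, C♯, E, G.
Comparing with the voicing, the minor 7th (7th) — G — is absent.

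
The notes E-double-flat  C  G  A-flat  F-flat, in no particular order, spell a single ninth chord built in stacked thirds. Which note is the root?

F-flat

Stacking in thirds gives F-flat – A-flat – C – E-double-flat – G, so F-flat is the root — F-flat dominant seventh sharp nine sharp five.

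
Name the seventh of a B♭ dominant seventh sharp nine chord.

Ab

Root of B♭ dominant seventh sharp nine = Bb. The 7th is a minor 7th: Bb up a minor 7th → Ab.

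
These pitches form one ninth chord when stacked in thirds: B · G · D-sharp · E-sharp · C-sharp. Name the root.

Arranged so that each adjacent pair is a third by letter name: C-sharp – E-sharp – G – B – D-sharp.
The bottom of that stack, C-sharp, is the root (this is C-sharp dominant ninth flat five).

C-sharp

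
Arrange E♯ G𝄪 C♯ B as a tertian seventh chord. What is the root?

C♯

Stacking in thirds gives C♯ – E♯ – G𝄪 – B, so C♯ is the root — C♯ augmented seventh.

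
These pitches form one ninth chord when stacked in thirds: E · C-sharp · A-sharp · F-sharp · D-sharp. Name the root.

Stacking in thirds gives D-sharp – F-sharp – A-sharp – C-sharp – E, so D-sharp is the root — D-sharp minor seventh flat nine.

D-sharp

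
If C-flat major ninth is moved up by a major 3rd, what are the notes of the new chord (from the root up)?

E-flat, G, B-flat, D, F

A major 3rd up from C-flat is E-flat, so the new chord is E-flat major ninth.
root → E-flat
3rd (major 3rd) → G
5th (perfect 5th) → B-flat
7th (major 7th) → D
9th (major 9th) → F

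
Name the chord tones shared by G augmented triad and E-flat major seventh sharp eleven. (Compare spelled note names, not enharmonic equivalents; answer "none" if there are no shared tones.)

G augmented triad: G B D-sharp
E-flat major seventh sharp eleven: E-flat G B-flat D A
Common to both → G.

G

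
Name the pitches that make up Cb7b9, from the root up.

Root Cb, quality dominant seventh flat nine:
root → Cb
3rd (major 3rd) → Eb
5th (perfect 5th) → Gb
7th (minor 7th) → Bbb
9th (minor 9th) → Dbb

Cb, Eb, Gb, Bbb, Dbb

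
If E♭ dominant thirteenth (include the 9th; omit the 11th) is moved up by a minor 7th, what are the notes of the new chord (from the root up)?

Db F Ab Cb Eb Bb

Transposed root: Eb → Db (minor 7th up). So we spell Db dominant thirteenth:
root → Db
3rd (major 3rd) → F
5th (perfect 5th) → Ab
7th (minor 7th) → Cb
9th (major 9th) → Eb
13th (major 13th) → Bb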